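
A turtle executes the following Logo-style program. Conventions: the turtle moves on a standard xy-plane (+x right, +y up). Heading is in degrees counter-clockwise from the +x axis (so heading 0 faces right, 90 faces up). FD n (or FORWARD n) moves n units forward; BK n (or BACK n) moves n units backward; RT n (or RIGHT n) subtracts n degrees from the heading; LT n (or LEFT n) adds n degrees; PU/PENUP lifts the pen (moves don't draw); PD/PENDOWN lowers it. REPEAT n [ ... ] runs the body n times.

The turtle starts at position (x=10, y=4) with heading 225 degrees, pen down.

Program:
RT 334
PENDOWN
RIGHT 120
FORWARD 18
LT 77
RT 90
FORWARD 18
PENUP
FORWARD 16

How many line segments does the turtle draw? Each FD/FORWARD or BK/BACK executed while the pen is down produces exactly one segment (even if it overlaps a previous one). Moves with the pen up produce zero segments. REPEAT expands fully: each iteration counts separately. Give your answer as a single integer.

Answer: 2

Derivation:
Executing turtle program step by step:
Start: pos=(10,4), heading=225, pen down
RT 334: heading 225 -> 251
PD: pen down
RT 120: heading 251 -> 131
FD 18: (10,4) -> (-1.809,17.585) [heading=131, draw]
LT 77: heading 131 -> 208
RT 90: heading 208 -> 118
FD 18: (-1.809,17.585) -> (-10.26,33.478) [heading=118, draw]
PU: pen up
FD 16: (-10.26,33.478) -> (-17.771,47.605) [heading=118, move]
Final: pos=(-17.771,47.605), heading=118, 2 segment(s) drawn
Segments drawn: 2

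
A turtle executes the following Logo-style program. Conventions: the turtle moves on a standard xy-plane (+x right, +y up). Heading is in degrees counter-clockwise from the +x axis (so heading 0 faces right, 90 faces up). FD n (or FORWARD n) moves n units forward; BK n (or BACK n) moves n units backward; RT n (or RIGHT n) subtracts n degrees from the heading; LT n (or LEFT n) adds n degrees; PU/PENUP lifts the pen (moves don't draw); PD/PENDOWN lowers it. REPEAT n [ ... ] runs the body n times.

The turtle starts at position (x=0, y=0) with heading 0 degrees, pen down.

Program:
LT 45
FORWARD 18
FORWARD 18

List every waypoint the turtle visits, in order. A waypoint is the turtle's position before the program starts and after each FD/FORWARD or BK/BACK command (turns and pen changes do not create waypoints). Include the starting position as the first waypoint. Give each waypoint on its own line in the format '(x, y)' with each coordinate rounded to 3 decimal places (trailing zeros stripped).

Answer: (0, 0)
(12.728, 12.728)
(25.456, 25.456)

Derivation:
Executing turtle program step by step:
Start: pos=(0,0), heading=0, pen down
LT 45: heading 0 -> 45
FD 18: (0,0) -> (12.728,12.728) [heading=45, draw]
FD 18: (12.728,12.728) -> (25.456,25.456) [heading=45, draw]
Final: pos=(25.456,25.456), heading=45, 2 segment(s) drawn
Waypoints (3 total):
(0, 0)
(12.728, 12.728)
(25.456, 25.456)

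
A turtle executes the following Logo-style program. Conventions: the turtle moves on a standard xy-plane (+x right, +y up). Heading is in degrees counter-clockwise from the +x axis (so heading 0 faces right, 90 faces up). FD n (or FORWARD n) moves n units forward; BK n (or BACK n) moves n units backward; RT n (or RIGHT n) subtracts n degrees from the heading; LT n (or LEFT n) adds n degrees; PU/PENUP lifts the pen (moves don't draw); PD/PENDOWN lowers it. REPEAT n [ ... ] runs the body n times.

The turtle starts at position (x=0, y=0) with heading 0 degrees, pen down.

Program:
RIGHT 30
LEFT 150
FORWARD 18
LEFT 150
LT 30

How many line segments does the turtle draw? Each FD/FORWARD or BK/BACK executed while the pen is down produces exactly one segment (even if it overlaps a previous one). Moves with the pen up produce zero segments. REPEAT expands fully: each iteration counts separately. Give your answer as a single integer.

Answer: 1

Derivation:
Executing turtle program step by step:
Start: pos=(0,0), heading=0, pen down
RT 30: heading 0 -> 330
LT 150: heading 330 -> 120
FD 18: (0,0) -> (-9,15.588) [heading=120, draw]
LT 150: heading 120 -> 270
LT 30: heading 270 -> 300
Final: pos=(-9,15.588), heading=300, 1 segment(s) drawn
Segments drawn: 1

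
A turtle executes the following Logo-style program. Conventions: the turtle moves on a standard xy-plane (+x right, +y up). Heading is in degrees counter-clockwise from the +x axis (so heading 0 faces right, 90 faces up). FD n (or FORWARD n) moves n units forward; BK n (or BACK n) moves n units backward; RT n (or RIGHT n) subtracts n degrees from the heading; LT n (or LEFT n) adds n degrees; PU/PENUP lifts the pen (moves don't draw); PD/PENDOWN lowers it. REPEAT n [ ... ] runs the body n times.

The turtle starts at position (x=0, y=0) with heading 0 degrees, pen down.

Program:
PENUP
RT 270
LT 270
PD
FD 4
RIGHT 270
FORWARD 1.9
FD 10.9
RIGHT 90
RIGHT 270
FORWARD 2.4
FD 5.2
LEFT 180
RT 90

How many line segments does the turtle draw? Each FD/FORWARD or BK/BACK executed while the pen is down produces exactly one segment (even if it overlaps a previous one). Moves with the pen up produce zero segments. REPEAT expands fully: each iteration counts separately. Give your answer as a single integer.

Executing turtle program step by step:
Start: pos=(0,0), heading=0, pen down
PU: pen up
RT 270: heading 0 -> 90
LT 270: heading 90 -> 0
PD: pen down
FD 4: (0,0) -> (4,0) [heading=0, draw]
RT 270: heading 0 -> 90
FD 1.9: (4,0) -> (4,1.9) [heading=90, draw]
FD 10.9: (4,1.9) -> (4,12.8) [heading=90, draw]
RT 90: heading 90 -> 0
RT 270: heading 0 -> 90
FD 2.4: (4,12.8) -> (4,15.2) [heading=90, draw]
FD 5.2: (4,15.2) -> (4,20.4) [heading=90, draw]
LT 180: heading 90 -> 270
RT 90: heading 270 -> 180
Final: pos=(4,20.4), heading=180, 5 segment(s) drawn
Segments drawn: 5

Answer: 5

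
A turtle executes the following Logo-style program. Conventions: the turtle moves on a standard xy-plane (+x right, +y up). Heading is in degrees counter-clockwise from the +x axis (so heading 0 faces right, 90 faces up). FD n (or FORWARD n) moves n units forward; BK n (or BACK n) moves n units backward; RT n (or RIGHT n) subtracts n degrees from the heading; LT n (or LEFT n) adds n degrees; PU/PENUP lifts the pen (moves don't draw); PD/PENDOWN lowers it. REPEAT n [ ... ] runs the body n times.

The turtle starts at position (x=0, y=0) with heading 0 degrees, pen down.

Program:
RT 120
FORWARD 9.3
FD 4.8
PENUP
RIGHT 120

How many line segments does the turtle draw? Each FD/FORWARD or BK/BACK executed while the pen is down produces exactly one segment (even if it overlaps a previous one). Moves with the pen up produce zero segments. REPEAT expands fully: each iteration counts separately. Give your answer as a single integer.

Executing turtle program step by step:
Start: pos=(0,0), heading=0, pen down
RT 120: heading 0 -> 240
FD 9.3: (0,0) -> (-4.65,-8.054) [heading=240, draw]
FD 4.8: (-4.65,-8.054) -> (-7.05,-12.211) [heading=240, draw]
PU: pen up
RT 120: heading 240 -> 120
Final: pos=(-7.05,-12.211), heading=120, 2 segment(s) drawn
Segments drawn: 2

Answer: 2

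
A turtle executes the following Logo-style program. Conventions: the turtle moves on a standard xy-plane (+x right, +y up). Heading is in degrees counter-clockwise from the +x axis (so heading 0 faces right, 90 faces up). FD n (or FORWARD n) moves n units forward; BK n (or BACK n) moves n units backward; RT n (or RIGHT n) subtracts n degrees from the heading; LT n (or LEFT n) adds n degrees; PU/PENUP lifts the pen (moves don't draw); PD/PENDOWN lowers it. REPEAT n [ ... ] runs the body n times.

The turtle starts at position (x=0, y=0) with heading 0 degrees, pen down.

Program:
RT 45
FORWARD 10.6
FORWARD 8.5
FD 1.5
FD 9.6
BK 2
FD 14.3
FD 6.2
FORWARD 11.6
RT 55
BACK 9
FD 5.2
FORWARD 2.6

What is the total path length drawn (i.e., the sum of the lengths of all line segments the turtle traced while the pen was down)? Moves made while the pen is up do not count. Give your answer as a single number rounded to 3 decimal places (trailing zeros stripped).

Answer: 81.1

Derivation:
Executing turtle program step by step:
Start: pos=(0,0), heading=0, pen down
RT 45: heading 0 -> 315
FD 10.6: (0,0) -> (7.495,-7.495) [heading=315, draw]
FD 8.5: (7.495,-7.495) -> (13.506,-13.506) [heading=315, draw]
FD 1.5: (13.506,-13.506) -> (14.566,-14.566) [heading=315, draw]
FD 9.6: (14.566,-14.566) -> (21.355,-21.355) [heading=315, draw]
BK 2: (21.355,-21.355) -> (19.94,-19.94) [heading=315, draw]
FD 14.3: (19.94,-19.94) -> (30.052,-30.052) [heading=315, draw]
FD 6.2: (30.052,-30.052) -> (34.436,-34.436) [heading=315, draw]
FD 11.6: (34.436,-34.436) -> (42.639,-42.639) [heading=315, draw]
RT 55: heading 315 -> 260
BK 9: (42.639,-42.639) -> (44.201,-33.775) [heading=260, draw]
FD 5.2: (44.201,-33.775) -> (43.298,-38.896) [heading=260, draw]
FD 2.6: (43.298,-38.896) -> (42.847,-41.457) [heading=260, draw]
Final: pos=(42.847,-41.457), heading=260, 11 segment(s) drawn

Segment lengths:
  seg 1: (0,0) -> (7.495,-7.495), length = 10.6
  seg 2: (7.495,-7.495) -> (13.506,-13.506), length = 8.5
  seg 3: (13.506,-13.506) -> (14.566,-14.566), length = 1.5
  seg 4: (14.566,-14.566) -> (21.355,-21.355), length = 9.6
  seg 5: (21.355,-21.355) -> (19.94,-19.94), length = 2
  seg 6: (19.94,-19.94) -> (30.052,-30.052), length = 14.3
  seg 7: (30.052,-30.052) -> (34.436,-34.436), length = 6.2
  seg 8: (34.436,-34.436) -> (42.639,-42.639), length = 11.6
  seg 9: (42.639,-42.639) -> (44.201,-33.775), length = 9
  seg 10: (44.201,-33.775) -> (43.298,-38.896), length = 5.2
  seg 11: (43.298,-38.896) -> (42.847,-41.457), length = 2.6
Total = 81.1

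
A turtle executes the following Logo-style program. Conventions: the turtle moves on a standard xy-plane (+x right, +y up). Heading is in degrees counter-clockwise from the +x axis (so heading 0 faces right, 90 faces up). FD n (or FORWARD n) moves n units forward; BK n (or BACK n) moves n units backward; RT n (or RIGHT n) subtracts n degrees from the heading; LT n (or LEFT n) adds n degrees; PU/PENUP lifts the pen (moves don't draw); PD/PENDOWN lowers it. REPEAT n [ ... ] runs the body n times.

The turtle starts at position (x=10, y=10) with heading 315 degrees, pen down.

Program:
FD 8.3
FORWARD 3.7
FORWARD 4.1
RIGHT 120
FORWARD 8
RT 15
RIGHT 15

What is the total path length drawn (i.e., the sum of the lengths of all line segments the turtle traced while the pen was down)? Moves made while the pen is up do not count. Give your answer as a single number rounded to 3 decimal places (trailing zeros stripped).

Executing turtle program step by step:
Start: pos=(10,10), heading=315, pen down
FD 8.3: (10,10) -> (15.869,4.131) [heading=315, draw]
FD 3.7: (15.869,4.131) -> (18.485,1.515) [heading=315, draw]
FD 4.1: (18.485,1.515) -> (21.384,-1.384) [heading=315, draw]
RT 120: heading 315 -> 195
FD 8: (21.384,-1.384) -> (13.657,-3.455) [heading=195, draw]
RT 15: heading 195 -> 180
RT 15: heading 180 -> 165
Final: pos=(13.657,-3.455), heading=165, 4 segment(s) drawn

Segment lengths:
  seg 1: (10,10) -> (15.869,4.131), length = 8.3
  seg 2: (15.869,4.131) -> (18.485,1.515), length = 3.7
  seg 3: (18.485,1.515) -> (21.384,-1.384), length = 4.1
  seg 4: (21.384,-1.384) -> (13.657,-3.455), length = 8
Total = 24.1

Answer: 24.1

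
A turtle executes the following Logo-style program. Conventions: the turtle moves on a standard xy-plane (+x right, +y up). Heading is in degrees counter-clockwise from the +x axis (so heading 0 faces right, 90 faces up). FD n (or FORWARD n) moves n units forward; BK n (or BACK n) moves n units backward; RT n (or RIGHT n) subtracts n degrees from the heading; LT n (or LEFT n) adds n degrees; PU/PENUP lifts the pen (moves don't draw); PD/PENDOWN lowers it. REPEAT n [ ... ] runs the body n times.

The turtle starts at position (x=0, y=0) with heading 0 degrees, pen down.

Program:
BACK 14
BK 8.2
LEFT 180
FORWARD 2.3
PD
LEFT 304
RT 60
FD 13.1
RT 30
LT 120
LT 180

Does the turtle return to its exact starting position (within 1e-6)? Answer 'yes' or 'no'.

Executing turtle program step by step:
Start: pos=(0,0), heading=0, pen down
BK 14: (0,0) -> (-14,0) [heading=0, draw]
BK 8.2: (-14,0) -> (-22.2,0) [heading=0, draw]
LT 180: heading 0 -> 180
FD 2.3: (-22.2,0) -> (-24.5,0) [heading=180, draw]
PD: pen down
LT 304: heading 180 -> 124
RT 60: heading 124 -> 64
FD 13.1: (-24.5,0) -> (-18.757,11.774) [heading=64, draw]
RT 30: heading 64 -> 34
LT 120: heading 34 -> 154
LT 180: heading 154 -> 334
Final: pos=(-18.757,11.774), heading=334, 4 segment(s) drawn

Start position: (0, 0)
Final position: (-18.757, 11.774)
Distance = 22.147; >= 1e-6 -> NOT closed

Answer: no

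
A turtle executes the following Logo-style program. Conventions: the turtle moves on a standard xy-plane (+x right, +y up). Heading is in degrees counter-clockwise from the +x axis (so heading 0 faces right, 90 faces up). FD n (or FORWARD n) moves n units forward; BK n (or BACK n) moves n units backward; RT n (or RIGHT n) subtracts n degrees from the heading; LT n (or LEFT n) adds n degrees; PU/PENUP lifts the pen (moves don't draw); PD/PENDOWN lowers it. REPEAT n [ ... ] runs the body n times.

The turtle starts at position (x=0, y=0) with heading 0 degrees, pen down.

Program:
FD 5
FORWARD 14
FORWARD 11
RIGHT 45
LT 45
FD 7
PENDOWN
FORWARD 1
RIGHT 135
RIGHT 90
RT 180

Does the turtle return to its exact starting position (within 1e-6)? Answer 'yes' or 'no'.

Executing turtle program step by step:
Start: pos=(0,0), heading=0, pen down
FD 5: (0,0) -> (5,0) [heading=0, draw]
FD 14: (5,0) -> (19,0) [heading=0, draw]
FD 11: (19,0) -> (30,0) [heading=0, draw]
RT 45: heading 0 -> 315
LT 45: heading 315 -> 0
FD 7: (30,0) -> (37,0) [heading=0, draw]
PD: pen down
FD 1: (37,0) -> (38,0) [heading=0, draw]
RT 135: heading 0 -> 225
RT 90: heading 225 -> 135
RT 180: heading 135 -> 315
Final: pos=(38,0), heading=315, 5 segment(s) drawn

Start position: (0, 0)
Final position: (38, 0)
Distance = 38; >= 1e-6 -> NOT closed

Answer: no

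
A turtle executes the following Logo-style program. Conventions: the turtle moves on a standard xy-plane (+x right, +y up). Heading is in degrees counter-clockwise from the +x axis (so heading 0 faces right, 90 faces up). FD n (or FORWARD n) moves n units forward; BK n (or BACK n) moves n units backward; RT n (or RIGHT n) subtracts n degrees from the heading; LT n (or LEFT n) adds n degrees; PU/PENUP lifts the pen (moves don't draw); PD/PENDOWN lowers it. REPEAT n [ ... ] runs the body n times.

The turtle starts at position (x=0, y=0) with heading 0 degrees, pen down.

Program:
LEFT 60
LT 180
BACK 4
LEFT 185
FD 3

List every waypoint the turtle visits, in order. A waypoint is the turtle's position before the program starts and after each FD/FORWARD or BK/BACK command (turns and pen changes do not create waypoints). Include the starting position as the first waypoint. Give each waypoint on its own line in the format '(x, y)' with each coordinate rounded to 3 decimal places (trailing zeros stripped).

Answer: (0, 0)
(2, 3.464)
(3.268, 6.183)

Derivation:
Executing turtle program step by step:
Start: pos=(0,0), heading=0, pen down
LT 60: heading 0 -> 60
LT 180: heading 60 -> 240
BK 4: (0,0) -> (2,3.464) [heading=240, draw]
LT 185: heading 240 -> 65
FD 3: (2,3.464) -> (3.268,6.183) [heading=65, draw]
Final: pos=(3.268,6.183), heading=65, 2 segment(s) drawn
Waypoints (3 total):
(0, 0)
(2, 3.464)
(3.268, 6.183)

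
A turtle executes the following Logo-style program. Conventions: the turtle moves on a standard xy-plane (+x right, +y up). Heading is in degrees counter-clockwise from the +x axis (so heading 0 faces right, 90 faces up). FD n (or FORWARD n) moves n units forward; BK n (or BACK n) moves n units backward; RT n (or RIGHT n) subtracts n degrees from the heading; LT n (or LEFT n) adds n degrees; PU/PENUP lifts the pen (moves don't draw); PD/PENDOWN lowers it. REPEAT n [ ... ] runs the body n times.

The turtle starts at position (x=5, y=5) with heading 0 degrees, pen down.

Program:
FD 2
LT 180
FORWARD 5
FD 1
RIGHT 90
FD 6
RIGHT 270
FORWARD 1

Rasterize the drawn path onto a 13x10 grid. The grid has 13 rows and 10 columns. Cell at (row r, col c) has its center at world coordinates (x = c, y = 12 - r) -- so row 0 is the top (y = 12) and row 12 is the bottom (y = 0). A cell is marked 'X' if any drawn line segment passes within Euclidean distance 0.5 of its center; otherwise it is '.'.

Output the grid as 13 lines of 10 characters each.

Segment 0: (5,5) -> (7,5)
Segment 1: (7,5) -> (2,5)
Segment 2: (2,5) -> (1,5)
Segment 3: (1,5) -> (1,11)
Segment 4: (1,11) -> (0,11)

Answer: ..........
XX........
.X........
.X........
.X........
.X........
.X........
.XXXXXXX..
..........
..........
..........
..........
..........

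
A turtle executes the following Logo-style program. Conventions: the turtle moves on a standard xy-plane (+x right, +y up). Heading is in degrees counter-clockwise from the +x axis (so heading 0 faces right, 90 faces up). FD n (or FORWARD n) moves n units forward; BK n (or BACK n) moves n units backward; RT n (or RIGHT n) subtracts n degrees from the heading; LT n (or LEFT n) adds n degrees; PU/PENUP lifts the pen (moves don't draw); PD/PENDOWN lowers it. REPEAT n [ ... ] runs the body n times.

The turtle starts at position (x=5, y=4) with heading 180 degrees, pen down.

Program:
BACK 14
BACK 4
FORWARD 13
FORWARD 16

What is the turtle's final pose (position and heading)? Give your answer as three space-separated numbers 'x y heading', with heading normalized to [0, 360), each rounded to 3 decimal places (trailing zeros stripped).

Executing turtle program step by step:
Start: pos=(5,4), heading=180, pen down
BK 14: (5,4) -> (19,4) [heading=180, draw]
BK 4: (19,4) -> (23,4) [heading=180, draw]
FD 13: (23,4) -> (10,4) [heading=180, draw]
FD 16: (10,4) -> (-6,4) [heading=180, draw]
Final: pos=(-6,4), heading=180, 4 segment(s) drawn

Answer: -6 4 180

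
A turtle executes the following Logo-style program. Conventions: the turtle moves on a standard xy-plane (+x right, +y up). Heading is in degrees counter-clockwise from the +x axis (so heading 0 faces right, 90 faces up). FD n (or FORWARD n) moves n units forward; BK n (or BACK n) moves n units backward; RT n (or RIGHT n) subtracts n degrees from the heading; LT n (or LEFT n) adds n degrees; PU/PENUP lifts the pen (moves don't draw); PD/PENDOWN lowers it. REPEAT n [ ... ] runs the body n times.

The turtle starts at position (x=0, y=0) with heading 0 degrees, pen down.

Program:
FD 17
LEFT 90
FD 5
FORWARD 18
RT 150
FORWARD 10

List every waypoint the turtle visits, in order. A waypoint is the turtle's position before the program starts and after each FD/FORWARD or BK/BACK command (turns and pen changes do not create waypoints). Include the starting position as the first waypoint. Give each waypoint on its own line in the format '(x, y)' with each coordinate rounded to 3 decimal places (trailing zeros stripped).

Executing turtle program step by step:
Start: pos=(0,0), heading=0, pen down
FD 17: (0,0) -> (17,0) [heading=0, draw]
LT 90: heading 0 -> 90
FD 5: (17,0) -> (17,5) [heading=90, draw]
FD 18: (17,5) -> (17,23) [heading=90, draw]
RT 150: heading 90 -> 300
FD 10: (17,23) -> (22,14.34) [heading=300, draw]
Final: pos=(22,14.34), heading=300, 4 segment(s) drawn
Waypoints (5 total):
(0, 0)
(17, 0)
(17, 5)
(17, 23)
(22, 14.34)

Answer: (0, 0)
(17, 0)
(17, 5)
(17, 23)
(22, 14.34)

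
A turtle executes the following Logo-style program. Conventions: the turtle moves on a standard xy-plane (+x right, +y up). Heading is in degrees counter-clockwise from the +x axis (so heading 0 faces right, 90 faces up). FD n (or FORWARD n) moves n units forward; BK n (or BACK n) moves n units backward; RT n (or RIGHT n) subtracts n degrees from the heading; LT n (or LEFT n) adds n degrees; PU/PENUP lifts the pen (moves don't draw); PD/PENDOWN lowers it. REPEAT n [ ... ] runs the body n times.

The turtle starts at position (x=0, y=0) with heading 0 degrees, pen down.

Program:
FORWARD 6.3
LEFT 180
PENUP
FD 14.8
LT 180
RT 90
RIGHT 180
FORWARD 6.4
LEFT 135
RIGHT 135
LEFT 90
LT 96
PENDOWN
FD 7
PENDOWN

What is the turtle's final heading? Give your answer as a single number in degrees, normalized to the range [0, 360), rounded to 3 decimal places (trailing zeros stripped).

Answer: 276

Derivation:
Executing turtle program step by step:
Start: pos=(0,0), heading=0, pen down
FD 6.3: (0,0) -> (6.3,0) [heading=0, draw]
LT 180: heading 0 -> 180
PU: pen up
FD 14.8: (6.3,0) -> (-8.5,0) [heading=180, move]
LT 180: heading 180 -> 0
RT 90: heading 0 -> 270
RT 180: heading 270 -> 90
FD 6.4: (-8.5,0) -> (-8.5,6.4) [heading=90, move]
LT 135: heading 90 -> 225
RT 135: heading 225 -> 90
LT 90: heading 90 -> 180
LT 96: heading 180 -> 276
PD: pen down
FD 7: (-8.5,6.4) -> (-7.768,-0.562) [heading=276, draw]
PD: pen down
Final: pos=(-7.768,-0.562), heading=276, 2 segment(s) drawn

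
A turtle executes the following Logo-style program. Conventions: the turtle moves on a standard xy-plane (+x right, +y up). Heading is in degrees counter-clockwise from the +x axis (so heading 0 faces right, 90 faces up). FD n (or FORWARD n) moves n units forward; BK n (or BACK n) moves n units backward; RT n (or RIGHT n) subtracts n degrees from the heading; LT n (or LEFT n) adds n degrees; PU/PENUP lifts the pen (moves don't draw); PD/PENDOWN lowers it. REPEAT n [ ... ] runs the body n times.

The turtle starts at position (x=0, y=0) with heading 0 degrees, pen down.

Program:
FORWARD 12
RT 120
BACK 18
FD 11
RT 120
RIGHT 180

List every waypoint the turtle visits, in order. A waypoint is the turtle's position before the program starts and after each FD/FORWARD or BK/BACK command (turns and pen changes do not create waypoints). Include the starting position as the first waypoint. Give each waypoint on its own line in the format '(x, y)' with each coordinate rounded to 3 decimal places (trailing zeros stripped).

Executing turtle program step by step:
Start: pos=(0,0), heading=0, pen down
FD 12: (0,0) -> (12,0) [heading=0, draw]
RT 120: heading 0 -> 240
BK 18: (12,0) -> (21,15.588) [heading=240, draw]
FD 11: (21,15.588) -> (15.5,6.062) [heading=240, draw]
RT 120: heading 240 -> 120
RT 180: heading 120 -> 300
Final: pos=(15.5,6.062), heading=300, 3 segment(s) drawn
Waypoints (4 total):
(0, 0)
(12, 0)
(21, 15.588)
(15.5, 6.062)

Answer: (0, 0)
(12, 0)
(21, 15.588)
(15.5, 6.062)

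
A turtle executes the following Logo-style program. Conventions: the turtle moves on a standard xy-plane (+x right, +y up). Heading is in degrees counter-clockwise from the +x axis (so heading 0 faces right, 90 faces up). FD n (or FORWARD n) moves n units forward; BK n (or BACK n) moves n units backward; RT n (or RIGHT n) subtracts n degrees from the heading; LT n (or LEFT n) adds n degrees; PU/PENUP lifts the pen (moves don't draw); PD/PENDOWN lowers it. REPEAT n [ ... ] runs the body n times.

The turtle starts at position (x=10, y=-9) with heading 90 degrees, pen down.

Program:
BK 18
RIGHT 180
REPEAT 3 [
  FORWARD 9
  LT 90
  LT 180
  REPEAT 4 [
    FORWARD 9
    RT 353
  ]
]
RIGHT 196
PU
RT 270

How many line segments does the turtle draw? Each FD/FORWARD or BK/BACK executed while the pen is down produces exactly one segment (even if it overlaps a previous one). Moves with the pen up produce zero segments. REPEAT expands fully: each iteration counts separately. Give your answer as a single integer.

Executing turtle program step by step:
Start: pos=(10,-9), heading=90, pen down
BK 18: (10,-9) -> (10,-27) [heading=90, draw]
RT 180: heading 90 -> 270
REPEAT 3 [
  -- iteration 1/3 --
  FD 9: (10,-27) -> (10,-36) [heading=270, draw]
  LT 90: heading 270 -> 0
  LT 180: heading 0 -> 180
  REPEAT 4 [
    -- iteration 1/4 --
    FD 9: (10,-36) -> (1,-36) [heading=180, draw]
    RT 353: heading 180 -> 187
    -- iteration 2/4 --
    FD 9: (1,-36) -> (-7.933,-37.097) [heading=187, draw]
    RT 353: heading 187 -> 194
    -- iteration 3/4 --
    FD 9: (-7.933,-37.097) -> (-16.666,-39.274) [heading=194, draw]
    RT 353: heading 194 -> 201
    -- iteration 4/4 --
    FD 9: (-16.666,-39.274) -> (-25.068,-42.499) [heading=201, draw]
    RT 353: heading 201 -> 208
  ]
  -- iteration 2/3 --
  FD 9: (-25.068,-42.499) -> (-33.014,-46.725) [heading=208, draw]
  LT 90: heading 208 -> 298
  LT 180: heading 298 -> 118
  REPEAT 4 [
    -- iteration 1/4 --
    FD 9: (-33.014,-46.725) -> (-37.24,-38.778) [heading=118, draw]
    RT 353: heading 118 -> 125
    -- iteration 2/4 --
    FD 9: (-37.24,-38.778) -> (-42.402,-31.406) [heading=125, draw]
    RT 353: heading 125 -> 132
    -- iteration 3/4 --
    FD 9: (-42.402,-31.406) -> (-48.424,-24.717) [heading=132, draw]
    RT 353: heading 132 -> 139
    -- iteration 4/4 --
    FD 9: (-48.424,-24.717) -> (-55.216,-18.813) [heading=139, draw]
    RT 353: heading 139 -> 146
  ]
  -- iteration 3/3 --
  FD 9: (-55.216,-18.813) -> (-62.678,-13.78) [heading=146, draw]
  LT 90: heading 146 -> 236
  LT 180: heading 236 -> 56
  REPEAT 4 [
    -- iteration 1/4 --
    FD 9: (-62.678,-13.78) -> (-57.645,-6.319) [heading=56, draw]
    RT 353: heading 56 -> 63
    -- iteration 2/4 --
    FD 9: (-57.645,-6.319) -> (-53.559,1.7) [heading=63, draw]
    RT 353: heading 63 -> 70
    -- iteration 3/4 --
    FD 9: (-53.559,1.7) -> (-50.481,10.157) [heading=70, draw]
    RT 353: heading 70 -> 77
    -- iteration 4/4 --
    FD 9: (-50.481,10.157) -> (-48.456,18.927) [heading=77, draw]
    RT 353: heading 77 -> 84
  ]
]
RT 196: heading 84 -> 248
PU: pen up
RT 270: heading 248 -> 338
Final: pos=(-48.456,18.927), heading=338, 16 segment(s) drawn
Segments drawn: 16

Answer: 16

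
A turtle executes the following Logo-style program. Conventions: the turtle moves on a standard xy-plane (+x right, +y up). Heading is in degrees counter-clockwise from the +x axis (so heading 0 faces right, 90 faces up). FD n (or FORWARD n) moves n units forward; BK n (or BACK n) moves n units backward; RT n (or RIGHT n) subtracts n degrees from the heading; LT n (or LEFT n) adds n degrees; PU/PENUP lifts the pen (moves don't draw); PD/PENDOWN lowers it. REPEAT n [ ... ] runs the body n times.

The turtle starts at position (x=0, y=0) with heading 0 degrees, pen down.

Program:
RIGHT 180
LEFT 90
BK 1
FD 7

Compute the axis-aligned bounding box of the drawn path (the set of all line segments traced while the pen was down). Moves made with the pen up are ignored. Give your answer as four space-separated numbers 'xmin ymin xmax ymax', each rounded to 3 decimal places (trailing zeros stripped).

Executing turtle program step by step:
Start: pos=(0,0), heading=0, pen down
RT 180: heading 0 -> 180
LT 90: heading 180 -> 270
BK 1: (0,0) -> (0,1) [heading=270, draw]
FD 7: (0,1) -> (0,-6) [heading=270, draw]
Final: pos=(0,-6), heading=270, 2 segment(s) drawn

Segment endpoints: x in {0, 0, 0}, y in {-6, 0, 1}
xmin=0, ymin=-6, xmax=0, ymax=1

Answer: 0 -6 0 1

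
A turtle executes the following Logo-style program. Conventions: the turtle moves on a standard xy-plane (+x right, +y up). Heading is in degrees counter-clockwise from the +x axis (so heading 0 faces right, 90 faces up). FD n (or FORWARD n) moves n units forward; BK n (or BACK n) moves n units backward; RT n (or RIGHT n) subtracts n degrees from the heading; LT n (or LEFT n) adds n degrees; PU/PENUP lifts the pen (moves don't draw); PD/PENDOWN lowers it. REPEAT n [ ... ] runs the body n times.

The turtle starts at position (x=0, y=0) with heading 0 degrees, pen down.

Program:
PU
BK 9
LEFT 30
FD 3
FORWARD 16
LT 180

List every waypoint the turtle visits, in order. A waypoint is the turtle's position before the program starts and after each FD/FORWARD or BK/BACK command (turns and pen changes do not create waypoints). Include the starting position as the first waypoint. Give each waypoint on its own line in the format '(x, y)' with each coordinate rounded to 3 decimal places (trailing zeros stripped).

Executing turtle program step by step:
Start: pos=(0,0), heading=0, pen down
PU: pen up
BK 9: (0,0) -> (-9,0) [heading=0, move]
LT 30: heading 0 -> 30
FD 3: (-9,0) -> (-6.402,1.5) [heading=30, move]
FD 16: (-6.402,1.5) -> (7.454,9.5) [heading=30, move]
LT 180: heading 30 -> 210
Final: pos=(7.454,9.5), heading=210, 0 segment(s) drawn
Waypoints (4 total):
(0, 0)
(-9, 0)
(-6.402, 1.5)
(7.454, 9.5)

Answer: (0, 0)
(-9, 0)
(-6.402, 1.5)
(7.454, 9.5)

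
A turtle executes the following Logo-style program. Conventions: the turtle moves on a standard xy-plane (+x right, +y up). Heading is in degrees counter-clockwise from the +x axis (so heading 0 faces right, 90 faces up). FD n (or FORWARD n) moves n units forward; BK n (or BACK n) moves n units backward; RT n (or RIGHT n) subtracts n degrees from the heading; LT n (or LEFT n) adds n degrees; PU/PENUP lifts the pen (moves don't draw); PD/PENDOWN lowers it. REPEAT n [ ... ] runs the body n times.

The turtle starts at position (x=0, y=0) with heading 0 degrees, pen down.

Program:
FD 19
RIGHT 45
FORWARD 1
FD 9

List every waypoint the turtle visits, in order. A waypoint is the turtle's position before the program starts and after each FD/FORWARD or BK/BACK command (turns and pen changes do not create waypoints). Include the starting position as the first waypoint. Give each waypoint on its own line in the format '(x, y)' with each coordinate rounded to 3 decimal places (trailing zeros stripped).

Answer: (0, 0)
(19, 0)
(19.707, -0.707)
(26.071, -7.071)

Derivation:
Executing turtle program step by step:
Start: pos=(0,0), heading=0, pen down
FD 19: (0,0) -> (19,0) [heading=0, draw]
RT 45: heading 0 -> 315
FD 1: (19,0) -> (19.707,-0.707) [heading=315, draw]
FD 9: (19.707,-0.707) -> (26.071,-7.071) [heading=315, draw]
Final: pos=(26.071,-7.071), heading=315, 3 segment(s) drawn
Waypoints (4 total):
(0, 0)
(19, 0)
(19.707, -0.707)
(26.071, -7.071)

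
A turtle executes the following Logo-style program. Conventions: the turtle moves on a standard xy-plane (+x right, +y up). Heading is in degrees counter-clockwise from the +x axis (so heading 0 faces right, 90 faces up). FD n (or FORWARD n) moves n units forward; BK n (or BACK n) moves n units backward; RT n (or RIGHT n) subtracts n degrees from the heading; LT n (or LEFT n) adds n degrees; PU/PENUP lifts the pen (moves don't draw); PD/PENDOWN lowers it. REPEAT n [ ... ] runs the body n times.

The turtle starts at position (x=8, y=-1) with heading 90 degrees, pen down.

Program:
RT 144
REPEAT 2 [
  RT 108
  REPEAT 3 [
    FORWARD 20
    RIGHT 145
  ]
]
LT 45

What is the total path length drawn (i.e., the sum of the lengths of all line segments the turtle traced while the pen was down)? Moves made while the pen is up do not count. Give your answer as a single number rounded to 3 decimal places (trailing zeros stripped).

Answer: 120

Derivation:
Executing turtle program step by step:
Start: pos=(8,-1), heading=90, pen down
RT 144: heading 90 -> 306
REPEAT 2 [
  -- iteration 1/2 --
  RT 108: heading 306 -> 198
  REPEAT 3 [
    -- iteration 1/3 --
    FD 20: (8,-1) -> (-11.021,-7.18) [heading=198, draw]
    RT 145: heading 198 -> 53
    -- iteration 2/3 --
    FD 20: (-11.021,-7.18) -> (1.015,8.792) [heading=53, draw]
    RT 145: heading 53 -> 268
    -- iteration 3/3 --
    FD 20: (1.015,8.792) -> (0.317,-11.195) [heading=268, draw]
    RT 145: heading 268 -> 123
  ]
  -- iteration 2/2 --
  RT 108: heading 123 -> 15
  REPEAT 3 [
    -- iteration 1/3 --
    FD 20: (0.317,-11.195) -> (19.636,-6.019) [heading=15, draw]
    RT 145: heading 15 -> 230
    -- iteration 2/3 --
    FD 20: (19.636,-6.019) -> (6.78,-21.34) [heading=230, draw]
    RT 145: heading 230 -> 85
    -- iteration 3/3 --
    FD 20: (6.78,-21.34) -> (8.523,-1.416) [heading=85, draw]
    RT 145: heading 85 -> 300
  ]
]
LT 45: heading 300 -> 345
Final: pos=(8.523,-1.416), heading=345, 6 segment(s) drawn

Segment lengths:
  seg 1: (8,-1) -> (-11.021,-7.18), length = 20
  seg 2: (-11.021,-7.18) -> (1.015,8.792), length = 20
  seg 3: (1.015,8.792) -> (0.317,-11.195), length = 20
  seg 4: (0.317,-11.195) -> (19.636,-6.019), length = 20
  seg 5: (19.636,-6.019) -> (6.78,-21.34), length = 20
  seg 6: (6.78,-21.34) -> (8.523,-1.416), length = 20
Total = 120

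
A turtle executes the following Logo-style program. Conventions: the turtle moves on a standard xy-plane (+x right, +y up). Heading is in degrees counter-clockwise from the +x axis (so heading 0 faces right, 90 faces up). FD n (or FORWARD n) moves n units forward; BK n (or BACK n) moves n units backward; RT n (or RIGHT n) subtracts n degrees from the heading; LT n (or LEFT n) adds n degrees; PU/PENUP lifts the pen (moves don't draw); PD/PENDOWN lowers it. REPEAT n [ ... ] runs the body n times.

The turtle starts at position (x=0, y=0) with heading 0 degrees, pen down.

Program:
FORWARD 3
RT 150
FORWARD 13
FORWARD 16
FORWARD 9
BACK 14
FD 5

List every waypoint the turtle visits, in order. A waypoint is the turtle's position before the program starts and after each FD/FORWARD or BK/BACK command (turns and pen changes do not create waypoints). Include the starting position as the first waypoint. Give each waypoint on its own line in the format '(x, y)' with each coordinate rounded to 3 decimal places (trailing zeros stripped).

Executing turtle program step by step:
Start: pos=(0,0), heading=0, pen down
FD 3: (0,0) -> (3,0) [heading=0, draw]
RT 150: heading 0 -> 210
FD 13: (3,0) -> (-8.258,-6.5) [heading=210, draw]
FD 16: (-8.258,-6.5) -> (-22.115,-14.5) [heading=210, draw]
FD 9: (-22.115,-14.5) -> (-29.909,-19) [heading=210, draw]
BK 14: (-29.909,-19) -> (-17.785,-12) [heading=210, draw]
FD 5: (-17.785,-12) -> (-22.115,-14.5) [heading=210, draw]
Final: pos=(-22.115,-14.5), heading=210, 6 segment(s) drawn
Waypoints (7 total):
(0, 0)
(3, 0)
(-8.258, -6.5)
(-22.115, -14.5)
(-29.909, -19)
(-17.785, -12)
(-22.115, -14.5)

Answer: (0, 0)
(3, 0)
(-8.258, -6.5)
(-22.115, -14.5)
(-29.909, -19)
(-17.785, -12)
(-22.115, -14.5)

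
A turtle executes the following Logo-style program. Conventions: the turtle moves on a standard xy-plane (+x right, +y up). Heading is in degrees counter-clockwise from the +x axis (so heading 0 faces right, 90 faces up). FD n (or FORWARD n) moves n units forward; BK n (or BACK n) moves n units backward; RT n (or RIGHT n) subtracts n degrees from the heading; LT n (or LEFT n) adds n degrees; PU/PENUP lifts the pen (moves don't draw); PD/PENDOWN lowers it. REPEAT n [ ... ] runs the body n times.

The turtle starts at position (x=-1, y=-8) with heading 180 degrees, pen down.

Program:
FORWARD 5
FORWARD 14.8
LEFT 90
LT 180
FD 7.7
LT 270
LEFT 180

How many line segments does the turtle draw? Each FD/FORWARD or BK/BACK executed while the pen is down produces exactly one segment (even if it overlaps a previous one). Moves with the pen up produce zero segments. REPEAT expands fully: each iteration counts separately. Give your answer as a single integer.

Answer: 3

Derivation:
Executing turtle program step by step:
Start: pos=(-1,-8), heading=180, pen down
FD 5: (-1,-8) -> (-6,-8) [heading=180, draw]
FD 14.8: (-6,-8) -> (-20.8,-8) [heading=180, draw]
LT 90: heading 180 -> 270
LT 180: heading 270 -> 90
FD 7.7: (-20.8,-8) -> (-20.8,-0.3) [heading=90, draw]
LT 270: heading 90 -> 0
LT 180: heading 0 -> 180
Final: pos=(-20.8,-0.3), heading=180, 3 segment(s) drawn
Segments drawn: 3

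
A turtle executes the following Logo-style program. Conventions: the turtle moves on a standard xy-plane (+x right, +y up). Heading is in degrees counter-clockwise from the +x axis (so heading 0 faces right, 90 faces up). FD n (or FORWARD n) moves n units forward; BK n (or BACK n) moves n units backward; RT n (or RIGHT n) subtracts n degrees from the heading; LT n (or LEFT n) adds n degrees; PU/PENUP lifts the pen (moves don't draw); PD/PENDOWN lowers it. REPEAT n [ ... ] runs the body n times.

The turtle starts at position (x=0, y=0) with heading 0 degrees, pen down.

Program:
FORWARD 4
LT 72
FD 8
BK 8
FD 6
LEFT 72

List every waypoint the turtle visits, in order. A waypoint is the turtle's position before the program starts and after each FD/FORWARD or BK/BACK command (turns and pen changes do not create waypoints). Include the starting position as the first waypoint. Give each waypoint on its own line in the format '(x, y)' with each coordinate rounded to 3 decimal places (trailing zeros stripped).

Answer: (0, 0)
(4, 0)
(6.472, 7.608)
(4, 0)
(5.854, 5.706)

Derivation:
Executing turtle program step by step:
Start: pos=(0,0), heading=0, pen down
FD 4: (0,0) -> (4,0) [heading=0, draw]
LT 72: heading 0 -> 72
FD 8: (4,0) -> (6.472,7.608) [heading=72, draw]
BK 8: (6.472,7.608) -> (4,0) [heading=72, draw]
FD 6: (4,0) -> (5.854,5.706) [heading=72, draw]
LT 72: heading 72 -> 144
Final: pos=(5.854,5.706), heading=144, 4 segment(s) drawn
Waypoints (5 total):
(0, 0)
(4, 0)
(6.472, 7.608)
(4, 0)
(5.854, 5.706)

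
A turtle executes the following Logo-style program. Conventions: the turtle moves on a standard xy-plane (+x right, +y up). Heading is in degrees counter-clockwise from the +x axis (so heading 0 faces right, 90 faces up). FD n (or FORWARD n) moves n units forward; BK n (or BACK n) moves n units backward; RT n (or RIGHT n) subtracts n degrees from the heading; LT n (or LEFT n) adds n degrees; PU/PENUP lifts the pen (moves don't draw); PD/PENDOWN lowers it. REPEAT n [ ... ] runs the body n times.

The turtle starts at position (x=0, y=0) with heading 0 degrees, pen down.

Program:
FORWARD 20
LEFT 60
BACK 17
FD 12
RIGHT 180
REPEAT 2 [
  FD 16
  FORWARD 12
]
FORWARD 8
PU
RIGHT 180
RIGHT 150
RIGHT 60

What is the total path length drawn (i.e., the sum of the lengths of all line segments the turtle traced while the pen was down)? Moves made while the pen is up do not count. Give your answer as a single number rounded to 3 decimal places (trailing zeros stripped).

Answer: 113

Derivation:
Executing turtle program step by step:
Start: pos=(0,0), heading=0, pen down
FD 20: (0,0) -> (20,0) [heading=0, draw]
LT 60: heading 0 -> 60
BK 17: (20,0) -> (11.5,-14.722) [heading=60, draw]
FD 12: (11.5,-14.722) -> (17.5,-4.33) [heading=60, draw]
RT 180: heading 60 -> 240
REPEAT 2 [
  -- iteration 1/2 --
  FD 16: (17.5,-4.33) -> (9.5,-18.187) [heading=240, draw]
  FD 12: (9.5,-18.187) -> (3.5,-28.579) [heading=240, draw]
  -- iteration 2/2 --
  FD 16: (3.5,-28.579) -> (-4.5,-42.435) [heading=240, draw]
  FD 12: (-4.5,-42.435) -> (-10.5,-52.828) [heading=240, draw]
]
FD 8: (-10.5,-52.828) -> (-14.5,-59.756) [heading=240, draw]
PU: pen up
RT 180: heading 240 -> 60
RT 150: heading 60 -> 270
RT 60: heading 270 -> 210
Final: pos=(-14.5,-59.756), heading=210, 8 segment(s) drawn

Segment lengths:
  seg 1: (0,0) -> (20,0), length = 20
  seg 2: (20,0) -> (11.5,-14.722), length = 17
  seg 3: (11.5,-14.722) -> (17.5,-4.33), length = 12
  seg 4: (17.5,-4.33) -> (9.5,-18.187), length = 16
  seg 5: (9.5,-18.187) -> (3.5,-28.579), length = 12
  seg 6: (3.5,-28.579) -> (-4.5,-42.435), length = 16
  seg 7: (-4.5,-42.435) -> (-10.5,-52.828), length = 12
  seg 8: (-10.5,-52.828) -> (-14.5,-59.756), length = 8
Total = 113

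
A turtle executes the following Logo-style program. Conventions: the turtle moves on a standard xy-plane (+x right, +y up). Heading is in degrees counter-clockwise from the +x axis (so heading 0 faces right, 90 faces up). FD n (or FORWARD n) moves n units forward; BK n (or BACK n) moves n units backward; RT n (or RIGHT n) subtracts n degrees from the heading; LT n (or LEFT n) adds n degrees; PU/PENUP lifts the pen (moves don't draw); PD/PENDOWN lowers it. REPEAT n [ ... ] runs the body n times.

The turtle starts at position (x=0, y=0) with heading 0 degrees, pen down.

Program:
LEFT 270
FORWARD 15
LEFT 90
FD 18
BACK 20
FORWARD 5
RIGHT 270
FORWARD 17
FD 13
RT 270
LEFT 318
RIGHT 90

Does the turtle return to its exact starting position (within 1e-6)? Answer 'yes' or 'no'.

Answer: no

Derivation:
Executing turtle program step by step:
Start: pos=(0,0), heading=0, pen down
LT 270: heading 0 -> 270
FD 15: (0,0) -> (0,-15) [heading=270, draw]
LT 90: heading 270 -> 0
FD 18: (0,-15) -> (18,-15) [heading=0, draw]
BK 20: (18,-15) -> (-2,-15) [heading=0, draw]
FD 5: (-2,-15) -> (3,-15) [heading=0, draw]
RT 270: heading 0 -> 90
FD 17: (3,-15) -> (3,2) [heading=90, draw]
FD 13: (3,2) -> (3,15) [heading=90, draw]
RT 270: heading 90 -> 180
LT 318: heading 180 -> 138
RT 90: heading 138 -> 48
Final: pos=(3,15), heading=48, 6 segment(s) drawn

Start position: (0, 0)
Final position: (3, 15)
Distance = 15.297; >= 1e-6 -> NOT closed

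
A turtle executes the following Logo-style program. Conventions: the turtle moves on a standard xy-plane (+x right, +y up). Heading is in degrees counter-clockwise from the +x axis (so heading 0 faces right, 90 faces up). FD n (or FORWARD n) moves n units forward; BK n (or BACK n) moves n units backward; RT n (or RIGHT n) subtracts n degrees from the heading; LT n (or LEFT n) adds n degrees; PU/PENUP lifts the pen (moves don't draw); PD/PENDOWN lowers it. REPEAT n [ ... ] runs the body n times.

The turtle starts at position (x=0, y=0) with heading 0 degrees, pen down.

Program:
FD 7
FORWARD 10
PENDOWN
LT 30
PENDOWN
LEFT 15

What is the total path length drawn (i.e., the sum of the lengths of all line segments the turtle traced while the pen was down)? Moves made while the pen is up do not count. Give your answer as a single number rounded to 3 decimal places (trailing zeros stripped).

Executing turtle program step by step:
Start: pos=(0,0), heading=0, pen down
FD 7: (0,0) -> (7,0) [heading=0, draw]
FD 10: (7,0) -> (17,0) [heading=0, draw]
PD: pen down
LT 30: heading 0 -> 30
PD: pen down
LT 15: heading 30 -> 45
Final: pos=(17,0), heading=45, 2 segment(s) drawn

Segment lengths:
  seg 1: (0,0) -> (7,0), length = 7
  seg 2: (7,0) -> (17,0), length = 10
Total = 17

Answer: 17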